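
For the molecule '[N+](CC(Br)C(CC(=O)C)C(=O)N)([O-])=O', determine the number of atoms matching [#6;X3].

2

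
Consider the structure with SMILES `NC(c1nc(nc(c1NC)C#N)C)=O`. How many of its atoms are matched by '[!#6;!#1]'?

Check the 14 heavy atoms by environment: 2× n (aromatic) → match; 4× c (aromatic) → no; 4× C → no; 3× N → match; 1× O → match.
Summing the matching environments: 2 + 3 + 1 = 6 matching atoms.

6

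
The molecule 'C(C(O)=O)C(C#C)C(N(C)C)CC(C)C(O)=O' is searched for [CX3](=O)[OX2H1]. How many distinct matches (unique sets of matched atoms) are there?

2

[CX3](=O)[OX2H1] is the SMARTS for a carboxylic acid: an sp2 carbon double-bonded to O and single-bonded to an -OH oxygen.
The molecule carries 2 separate instances of a carboxylic acid group (-C(=O)OH) meeting every constraint; each maps to a distinct set of atoms, giving 2 matches.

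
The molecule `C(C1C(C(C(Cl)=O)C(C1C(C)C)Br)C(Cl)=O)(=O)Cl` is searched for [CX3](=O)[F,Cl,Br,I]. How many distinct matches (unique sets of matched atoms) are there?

[CX3](=O)[F,Cl,Br,I] is the SMARTS for an acyl halide: a carbonyl carbon bonded to a halogen.
The molecule carries 3 separate instances of an acyl chloride (-C(=O)Cl) meeting every constraint; each maps to a distinct set of atoms, giving 3 matches.

3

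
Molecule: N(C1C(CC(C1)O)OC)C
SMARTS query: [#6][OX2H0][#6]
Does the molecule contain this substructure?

Yes

The pattern [#6][OX2H0][#6] describes an aliphatic oxygen bridging two carbons with no H on the oxygen — an ether.
The molecule carries a methoxy ether (-OCH3), whose atoms satisfy every constraint of the query, so the pattern matches.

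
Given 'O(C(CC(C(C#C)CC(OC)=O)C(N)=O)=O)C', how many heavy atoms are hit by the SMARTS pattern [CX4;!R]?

6

The query [CX4;!R] means: aliphatic carbon with four total connections, not in a ring.
Check the 17 heavy atoms by environment: 6× C (X4, acyclic) → match; 2× C (X2, acyclic) → no; 3× C (X3, acyclic) → no; 3× O (X1, acyclic) → no; 2× O (X2, acyclic) → no; 1× N (X3, acyclic) → no.
That gives 6 matching atoms.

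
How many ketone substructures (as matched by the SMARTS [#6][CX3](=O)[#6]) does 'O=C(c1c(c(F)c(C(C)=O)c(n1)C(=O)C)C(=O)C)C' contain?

[#6][CX3](=O)[#6] is the SMARTS for a ketone: a carbonyl carbon (no H) flanked by two carbons.
The molecule carries 4 separate instances of an acetyl/ketone group (-C(=O)CH3) meeting every constraint; each maps to a distinct set of atoms, giving 4 matches.

4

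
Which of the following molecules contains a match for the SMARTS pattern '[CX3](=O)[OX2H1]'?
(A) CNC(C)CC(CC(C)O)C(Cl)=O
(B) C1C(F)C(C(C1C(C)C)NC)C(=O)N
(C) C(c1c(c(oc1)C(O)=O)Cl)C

[CX3](=O)[OX2H1] describes an sp2 carbon double-bonded to O and single-bonded to an -OH oxygen (a carboxylic acid).
(A) has an acyl chloride (-C(=O)Cl) but the carbonyl is bonded to Cl, not to an -OH oxygen.
(B) has a primary amide (-C(=O)NH2) but the carbonyl is bonded to N, not to an -OH oxygen.
(C) contains a carboxylic acid group (-C(=O)OH), which satisfies every atom and bond constraint.
So the answer is (C).

C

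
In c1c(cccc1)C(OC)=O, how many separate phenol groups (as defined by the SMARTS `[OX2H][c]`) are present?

0

[OX2H][c] is the SMARTS for a phenol: a hydroxyl oxygen attached to an aromatic carbon.
No fragment in the molecule satisfies every constraint, giving 0 matches.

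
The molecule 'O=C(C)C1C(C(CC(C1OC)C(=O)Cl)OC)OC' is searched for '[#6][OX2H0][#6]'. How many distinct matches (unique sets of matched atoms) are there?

[#6][OX2H0][#6] is the SMARTS for an ether: an aliphatic oxygen bridging two carbons with no H on the oxygen.
The molecule carries 3 separate instances of a methoxy ether (-OCH3) meeting every constraint; each maps to a distinct set of atoms, giving 3 matches.

3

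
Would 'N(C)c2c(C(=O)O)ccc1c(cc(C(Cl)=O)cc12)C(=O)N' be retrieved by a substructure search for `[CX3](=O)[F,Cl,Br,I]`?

The pattern [CX3](=O)[F,Cl,Br,I] describes a carbonyl carbon bonded to a halogen — an acyl halide.
The molecule carries an acyl chloride (-C(=O)Cl), whose atoms satisfy every constraint of the query, so the pattern matches.

Yes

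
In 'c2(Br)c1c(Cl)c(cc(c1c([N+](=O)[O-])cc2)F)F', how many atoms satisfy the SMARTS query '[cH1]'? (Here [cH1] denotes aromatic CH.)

Check the 17 heavy atoms by environment: 7× c (aromatic, H0) → no; 3× c (aromatic, H1) → match; 2× F (H0) → no; 1× Br (H0) → no; 1× N (charge +1, H0) → no; 1× O (charge -1, H0) → no; 1× O (H0) → no; 1× Cl (H0) → no.
That gives 3 matching atoms.

3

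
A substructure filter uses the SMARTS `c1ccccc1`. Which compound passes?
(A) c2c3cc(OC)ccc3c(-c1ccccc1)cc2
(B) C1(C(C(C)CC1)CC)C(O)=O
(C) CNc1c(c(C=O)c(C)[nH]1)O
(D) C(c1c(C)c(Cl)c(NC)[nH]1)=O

c1ccccc1 describes six aromatic carbons in a ring (a benzene ring).
(A) contains a phenyl ring, which satisfies every atom and bond constraint.
(B) has a methyl group (-CH3) but no six-membered all-carbon aromatic ring is present.
(C) has a methyl group (-CH3) but no six-membered all-carbon aromatic ring is present.
(D) has a methyl group (-CH3) but no six-membered all-carbon aromatic ring is present.
So the answer is (A).

A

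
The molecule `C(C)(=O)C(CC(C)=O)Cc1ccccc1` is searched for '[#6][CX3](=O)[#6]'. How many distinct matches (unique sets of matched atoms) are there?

2

[#6][CX3](=O)[#6] is the SMARTS for a ketone: a carbonyl carbon (no H) flanked by two carbons.
The molecule carries 2 separate instances of an acetyl/ketone group (-C(=O)CH3) meeting every constraint; each maps to a distinct set of atoms, giving 2 matches.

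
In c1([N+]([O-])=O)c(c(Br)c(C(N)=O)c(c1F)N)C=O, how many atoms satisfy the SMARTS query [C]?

2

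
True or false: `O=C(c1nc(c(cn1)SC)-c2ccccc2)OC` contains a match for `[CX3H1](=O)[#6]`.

The pattern [CX3H1](=O)[#6] describes an sp2 carbon with one H, double-bonded to O and single-bonded to carbon — an aldehyde.
The closest candidate here is a methyl-ester group (-C(=O)OCH3), but the carbonyl carbon has H0, not H1. No other fragment satisfies the full query, so there is no match.

False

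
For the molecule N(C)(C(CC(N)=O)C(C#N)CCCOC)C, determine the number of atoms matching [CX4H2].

4

Check the 16 heavy atoms by environment: 4× C (H2, X4) → match; 2× C (H1, X4) → no; 1× C (H0, X2) → no; 1× N (H0, X1) → no; 1× N (H0, X3) → no; 3× C (H3, X4) → no; 1× C (H0, X3) → no; 1× O (H0, X1) → no; 1× N (H2, X3) → no; 1× O (H0, X2) → no.
That gives 4 matching atoms.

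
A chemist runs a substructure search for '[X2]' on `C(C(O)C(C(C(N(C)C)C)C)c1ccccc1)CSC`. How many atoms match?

The query [X2] means: any atom with exactly two total connections (bonds + H).
Check the 20 heavy atoms by environment: 11× C (X4) → no; 6× c (aromatic, X3) → no; 1× N (X3) → no; 1× O (X2) → match; 1× S (X2) → match.
Summing the matching environments: 1 + 1 = 2 matching atoms.

2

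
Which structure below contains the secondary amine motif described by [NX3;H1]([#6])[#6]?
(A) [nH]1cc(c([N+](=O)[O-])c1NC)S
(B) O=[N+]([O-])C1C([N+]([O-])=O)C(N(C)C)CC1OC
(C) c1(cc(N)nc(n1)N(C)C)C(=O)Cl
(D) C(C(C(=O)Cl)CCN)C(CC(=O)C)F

[NX3;H1]([#6])[#6] describes a trivalent nitrogen with one H, bonded to two carbons (a secondary amine).
(A) contains an N-methylamino group (-NHCH3), which satisfies every atom and bond constraint.
(B) has a dimethylamino group (-N(CH3)2) but the nitrogen has H0, not H1.
(C) has a dimethylamino group (-N(CH3)2) but the nitrogen has H0, not H1.
(D) has a primary amino group (-NH2) but the nitrogen has H2 and only one carbon neighbour.
So the answer is (A).

A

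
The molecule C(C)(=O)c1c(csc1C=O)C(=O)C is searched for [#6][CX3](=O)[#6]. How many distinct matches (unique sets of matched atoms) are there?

[#6][CX3](=O)[#6] is the SMARTS for a ketone: a carbonyl carbon (no H) flanked by two carbons.
The molecule carries 2 separate instances of an acetyl/ketone group (-C(=O)CH3) meeting every constraint; each maps to a distinct set of atoms, giving 2 matches.

2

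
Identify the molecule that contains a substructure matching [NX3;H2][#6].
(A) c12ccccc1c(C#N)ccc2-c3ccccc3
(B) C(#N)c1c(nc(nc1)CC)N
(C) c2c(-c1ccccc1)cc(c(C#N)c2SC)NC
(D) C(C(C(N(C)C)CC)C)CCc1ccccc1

B

[NX3;H2][#6] describes a trivalent nitrogen with two H attached to carbon (a primary amine).
(A) has a nitrile (-C#N) but the nitrogen is NX1 (triple-bonded), not NX3 with two H.
(B) contains a primary amino group (-NH2), which satisfies every atom and bond constraint.
(C) has a nitrile (-C#N) but the nitrogen is NX1 (triple-bonded), not NX3 with two H.
(D) has a dimethylamino group (-N(CH3)2) but the nitrogen has H0, not H2.
So the answer is (B).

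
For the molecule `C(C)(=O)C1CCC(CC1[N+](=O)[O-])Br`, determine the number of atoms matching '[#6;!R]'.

The query [#6;!R] means: carbon not in any ring.
Check the 13 heavy atoms by environment: 6× C (in 6-ring) → no; 2× C (acyclic) → match; 2× O (acyclic) → no; 1× N (charge +1, acyclic) → no; 1× O (charge -1, acyclic) → no; 1× Br (acyclic) → no.
That gives 2 matching atoms.

2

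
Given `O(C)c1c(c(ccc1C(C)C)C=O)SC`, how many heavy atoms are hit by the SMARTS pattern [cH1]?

The query [cH1] means: aromatic carbon bearing exactly one hydrogen.
Check the 15 heavy atoms by environment: 4× c (aromatic, H0) → no; 2× c (aromatic, H1) → match; 1× S (H0) → no; 4× C (H3) → no; 2× O (H0) → no; 2× C (H1) → no.
That gives 2 matching atoms.

2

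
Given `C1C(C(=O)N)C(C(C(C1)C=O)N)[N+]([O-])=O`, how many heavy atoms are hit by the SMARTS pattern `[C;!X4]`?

2

Check the 15 heavy atoms by environment: 6× C (X4) → no; 2× C (X3) → match; 3× O (X1) → no; 2× N (X3) → no; 1× N (charge +1, X3) → no; 1× O (charge -1, X1) → no.
That gives 2 matching atoms.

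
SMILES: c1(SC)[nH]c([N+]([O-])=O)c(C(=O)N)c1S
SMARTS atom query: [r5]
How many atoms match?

The query [r5] means: r5 matches atoms in a five-membered ring.
Check the 14 heavy atoms by environment: 1× n (aromatic, in 5-ring) → match; 4× c (aromatic, in 5-ring) → match; 1× N (charge +1, acyclic) → no; 1× O (charge -1, acyclic) → no; 2× O (acyclic) → no; 2× S (acyclic) → no; 2× C (acyclic) → no; 1× N (acyclic) → no.
Summing the matching environments: 1 + 4 = 5 matching atoms.

5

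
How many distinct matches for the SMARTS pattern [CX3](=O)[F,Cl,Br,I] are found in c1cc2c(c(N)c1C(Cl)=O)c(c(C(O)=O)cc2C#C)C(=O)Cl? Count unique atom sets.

2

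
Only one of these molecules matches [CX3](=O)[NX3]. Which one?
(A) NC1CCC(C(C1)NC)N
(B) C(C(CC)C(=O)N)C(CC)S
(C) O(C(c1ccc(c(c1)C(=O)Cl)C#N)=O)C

[CX3](=O)[NX3] describes a carbonyl carbon bonded to a trivalent nitrogen (an amide).
(A) has a primary amino group (-NH2) but the -NH2 is not attached to a carbonyl carbon.
(B) contains a primary amide (-C(=O)NH2), which satisfies every atom and bond constraint.
(C) has a methyl-ester group (-C(=O)OCH3) but the carbonyl is bonded to O, not to an NX3 nitrogen.
So the answer is (B).

B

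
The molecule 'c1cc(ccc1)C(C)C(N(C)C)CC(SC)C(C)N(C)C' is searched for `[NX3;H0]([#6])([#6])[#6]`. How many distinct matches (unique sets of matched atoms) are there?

2

[NX3;H0]([#6])([#6])[#6] is the SMARTS for a tertiary amine: a trivalent nitrogen with no H, bonded to three carbons.
The molecule carries 2 separate instances of a dimethylamino group (-N(CH3)2) meeting every constraint; each maps to a distinct set of atoms, giving 2 matches.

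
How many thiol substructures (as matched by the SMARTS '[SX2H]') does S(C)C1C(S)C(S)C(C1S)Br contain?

3

[SX2H] is the SMARTS for a thiol: an aliphatic sulfur with two connections, one being H.
The molecule carries 3 separate instances of a thiol (-SH) meeting every constraint; each maps to a distinct set of atoms, giving 3 matches.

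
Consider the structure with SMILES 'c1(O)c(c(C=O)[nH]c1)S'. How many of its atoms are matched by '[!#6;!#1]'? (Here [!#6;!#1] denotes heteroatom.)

The query [!#6;!#1] means: not carbon and not hydrogen — any heteroatom.
Check the 9 heavy atoms by environment: 1× n (aromatic) → match; 4× c (aromatic) → no; 1× S → match; 2× O → match; 1× C → no.
Summing the matching environments: 1 + 1 + 2 = 4 matching atoms.

4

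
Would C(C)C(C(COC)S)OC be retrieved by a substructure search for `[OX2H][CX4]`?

The pattern [OX2H][CX4] describes a hydroxyl oxygen bound to an sp3 (X4) carbon — an aliphatic alcohol.
The closest candidate here is a methoxy ether (-OCH3), but the oxygen has H0 (ether), not H1. No other fragment satisfies the full query, so there is no match.

No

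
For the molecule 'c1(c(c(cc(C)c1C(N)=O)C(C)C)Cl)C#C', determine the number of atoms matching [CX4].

4

The query [CX4] means: C with X4: aliphatic carbon with exactly 4 total connections (bonds + H).
Check the 16 heavy atoms by environment: 6× c (aromatic, X3) → no; 1× C (X3) → no; 1× O (X1) → no; 1× N (X3) → no; 2× C (X2) → no; 1× Cl (X1) → no; 4× C (X4) → match.
That gives 4 matching atoms.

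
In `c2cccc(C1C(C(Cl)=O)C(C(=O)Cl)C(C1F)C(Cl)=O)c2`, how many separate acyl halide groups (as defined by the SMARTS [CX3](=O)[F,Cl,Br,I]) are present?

3

[CX3](=O)[F,Cl,Br,I] is the SMARTS for an acyl halide: a carbonyl carbon bonded to a halogen.
The molecule carries 3 separate instances of an acyl chloride (-C(=O)Cl) meeting every constraint; each maps to a distinct set of atoms, giving 3 matches.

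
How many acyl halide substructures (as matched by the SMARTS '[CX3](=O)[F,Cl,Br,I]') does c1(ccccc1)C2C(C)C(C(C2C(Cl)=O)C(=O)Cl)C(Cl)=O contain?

[CX3](=O)[F,Cl,Br,I] is the SMARTS for an acyl halide: a carbonyl carbon bonded to a halogen.
The molecule carries 3 separate instances of an acyl chloride (-C(=O)Cl) meeting every constraint; each maps to a distinct set of atoms, giving 3 matches.

3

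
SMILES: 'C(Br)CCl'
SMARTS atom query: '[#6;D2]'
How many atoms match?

The query [#6;D2] means: any carbon bonded to exactly two heavy atoms.
Check the 4 heavy atoms by environment: 2× C (D2) → match; 1× Cl (D1) → no; 1× Br (D1) → no.
That gives 2 matching atoms.

2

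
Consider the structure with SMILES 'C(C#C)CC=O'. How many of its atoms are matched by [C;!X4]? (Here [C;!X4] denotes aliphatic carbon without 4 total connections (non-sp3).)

3

The query [C;!X4] means: aliphatic carbon that does not have four total connections.
Check the 6 heavy atoms by environment: 2× C (X4) → no; 2× C (X2) → match; 1× C (X3) → match; 1× O (X1) → no.
Summing the matching environments: 2 + 1 = 3 matching atoms.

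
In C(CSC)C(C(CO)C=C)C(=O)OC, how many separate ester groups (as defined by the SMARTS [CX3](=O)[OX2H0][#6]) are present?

[CX3](=O)[OX2H0][#6] is the SMARTS for an ester: a carbonyl carbon bonded to an oxygen that is itself bonded to carbon (no H on that O).
Exactly one fragment in the molecule meets all constraints, giving 1 match.

1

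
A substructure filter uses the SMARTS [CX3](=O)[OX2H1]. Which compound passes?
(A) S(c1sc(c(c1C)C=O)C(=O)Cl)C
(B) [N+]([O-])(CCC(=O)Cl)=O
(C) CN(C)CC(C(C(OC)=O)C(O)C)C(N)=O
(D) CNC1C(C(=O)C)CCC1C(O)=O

[CX3](=O)[OX2H1] describes an sp2 carbon double-bonded to O and single-bonded to an -OH oxygen (a carboxylic acid).
(A) has an acyl chloride (-C(=O)Cl) but the carbonyl is bonded to Cl, not to an -OH oxygen.
(B) has an acyl chloride (-C(=O)Cl) but the carbonyl is bonded to Cl, not to an -OH oxygen.
(C) has a methyl-ester group (-C(=O)OCH3) but the singly-bonded O has no H (OX2H0, not OX2H1).
(D) contains a carboxylic acid group (-C(=O)OH), which satisfies every atom and bond constraint.
So the answer is (D).

D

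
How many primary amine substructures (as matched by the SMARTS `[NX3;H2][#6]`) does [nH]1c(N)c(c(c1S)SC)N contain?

2

[NX3;H2][#6] is the SMARTS for a primary amine: a trivalent nitrogen with two H attached to carbon.
The molecule carries 2 separate instances of a primary amino group (-NH2) meeting every constraint; each maps to a distinct set of atoms, giving 2 matches.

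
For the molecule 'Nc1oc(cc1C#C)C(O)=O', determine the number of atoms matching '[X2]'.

4

The query [X2] means: any atom with exactly two total connections (bonds + H).
Check the 11 heavy atoms by environment: 1× o (aromatic, X2) → match; 4× c (aromatic, X3) → no; 1× N (X3) → no; 1× C (X3) → no; 1× O (X1) → no; 1× O (X2) → match; 2× C (X2) → match.
Summing the matching environments: 1 + 1 + 2 = 4 matching atoms.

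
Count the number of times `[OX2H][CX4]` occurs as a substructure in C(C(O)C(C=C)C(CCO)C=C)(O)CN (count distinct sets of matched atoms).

[OX2H][CX4] is the SMARTS for an aliphatic alcohol: a hydroxyl oxygen bound to an sp3 (X4) carbon.
The molecule carries 3 separate instances of a hydroxyl group (-OH) meeting every constraint; each maps to a distinct set of atoms, giving 3 matches.

3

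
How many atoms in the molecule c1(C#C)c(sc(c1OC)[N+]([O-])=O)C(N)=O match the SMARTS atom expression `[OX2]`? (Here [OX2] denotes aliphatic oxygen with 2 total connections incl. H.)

1

The query [OX2] means: aliphatic oxygen with two total connections — ether, hydroxyl, or ester single-bond O.
Check the 15 heavy atoms by environment: 1× s (aromatic, X2) → no; 4× c (aromatic, X3) → no; 1× C (X3) → no; 2× O (X1) → no; 1× N (X3) → no; 2× C (X2) → no; 1× O (X2) → match; 1× C (X4) → no; 1× N (charge +1, X3) → no; 1× O (charge -1, X1) → no.
That gives 1 matching atom.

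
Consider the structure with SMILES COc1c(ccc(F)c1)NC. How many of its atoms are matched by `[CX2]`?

0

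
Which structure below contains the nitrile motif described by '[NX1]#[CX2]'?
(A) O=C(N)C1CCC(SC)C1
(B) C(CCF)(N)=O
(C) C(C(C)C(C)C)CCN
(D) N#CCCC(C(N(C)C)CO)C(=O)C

[NX1]#[CX2] describes a nitrogen triple-bonded to a two-connected carbon (a nitrile).
(A) has a primary amide (-C(=O)NH2) but the nitrogen is NX3, not NX1.
(B) has a primary amide (-C(=O)NH2) but the nitrogen is NX3, not NX1.
(C) has a primary amino group (-NH2) but the nitrogen is NX3 (three connections), not NX1 triple-bonded.
(D) contains a nitrile (-C#N), which satisfies every atom and bond constraint.
So the answer is (D).

D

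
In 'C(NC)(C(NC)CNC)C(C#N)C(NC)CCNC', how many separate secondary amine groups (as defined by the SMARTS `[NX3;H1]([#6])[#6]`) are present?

5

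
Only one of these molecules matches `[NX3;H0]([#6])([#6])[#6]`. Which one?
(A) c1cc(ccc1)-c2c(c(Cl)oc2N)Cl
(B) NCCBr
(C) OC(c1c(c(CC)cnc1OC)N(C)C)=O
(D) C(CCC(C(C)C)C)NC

C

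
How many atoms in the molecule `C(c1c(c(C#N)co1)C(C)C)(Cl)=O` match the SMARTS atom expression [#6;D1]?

2

The query [#6;D1] means: carbon bonded to exactly one heavy atom.
Check the 13 heavy atoms by environment: 1× o (aromatic, D2) → no; 3× c (aromatic, D3) → no; 1× c (aromatic, D2) → no; 1× C (D2) → no; 1× N (D1) → no; 2× C (D3) → no; 1× O (D1) → no; 1× Cl (D1) → no; 2× C (D1) → match.
That gives 2 matching atoms.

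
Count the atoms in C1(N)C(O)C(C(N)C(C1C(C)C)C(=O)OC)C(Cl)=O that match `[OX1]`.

2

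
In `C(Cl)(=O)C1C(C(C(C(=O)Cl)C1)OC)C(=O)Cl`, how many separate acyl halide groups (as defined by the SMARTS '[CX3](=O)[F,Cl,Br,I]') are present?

3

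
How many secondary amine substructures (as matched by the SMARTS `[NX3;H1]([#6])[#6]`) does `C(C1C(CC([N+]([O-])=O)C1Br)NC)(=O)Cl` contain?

[NX3;H1]([#6])[#6] is the SMARTS for a secondary amine: a trivalent nitrogen with one H, bonded to two carbons.
Exactly one fragment in the molecule meets all constraints, giving 1 match.

1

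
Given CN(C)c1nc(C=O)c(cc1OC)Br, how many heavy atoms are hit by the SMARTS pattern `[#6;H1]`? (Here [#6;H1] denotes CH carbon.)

2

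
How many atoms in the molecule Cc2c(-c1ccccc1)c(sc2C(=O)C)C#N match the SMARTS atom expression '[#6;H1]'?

The query [#6;H1] means: any carbon bearing exactly one hydrogen.
Check the 17 heavy atoms by environment: 1× s (aromatic, H0) → no; 5× c (aromatic, H0) → no; 5× c (aromatic, H1) → match; 2× C (H3) → no; 2× C (H0) → no; 1× O (H0) → no; 1× N (H0) → no.
That gives 5 matching atoms.

5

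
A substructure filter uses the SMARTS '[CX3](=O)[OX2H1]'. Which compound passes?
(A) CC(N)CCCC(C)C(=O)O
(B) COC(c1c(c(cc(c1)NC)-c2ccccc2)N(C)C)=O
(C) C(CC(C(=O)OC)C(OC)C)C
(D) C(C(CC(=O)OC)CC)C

[CX3](=O)[OX2H1] describes an sp2 carbon double-bonded to O and single-bonded to an -OH oxygen (a carboxylic acid).
(A) contains a carboxylic acid group (-C(=O)OH), which satisfies every atom and bond constraint.
(B) has a methyl-ester group (-C(=O)OCH3) but the singly-bonded O has no H (OX2H0, not OX2H1).
(C) has a methyl-ester group (-C(=O)OCH3) but the singly-bonded O has no H (OX2H0, not OX2H1).
(D) has a methyl-ester group (-C(=O)OCH3) but the singly-bonded O has no H (OX2H0, not OX2H1).
So the answer is (A).

A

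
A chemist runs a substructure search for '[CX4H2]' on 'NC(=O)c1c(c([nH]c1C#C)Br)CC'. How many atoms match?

The query [CX4H2] means: sp3 carbon (X4) with exactly two hydrogens.
Check the 13 heavy atoms by environment: 1× n (aromatic, H1, X3) → no; 4× c (aromatic, H0, X3) → no; 1× C (H2, X4) → match; 1× C (H3, X4) → no; 1× Br (H0, X1) → no; 1× C (H0, X3) → no; 1× O (H0, X1) → no; 1× N (H2, X3) → no; 1× C (H0, X2) → no; 1× C (H1, X2) → no.
That gives 1 matching atom.

1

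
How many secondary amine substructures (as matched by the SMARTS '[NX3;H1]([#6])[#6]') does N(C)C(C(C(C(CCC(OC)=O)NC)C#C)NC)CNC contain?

4

[NX3;H1]([#6])[#6] is the SMARTS for a secondary amine: a trivalent nitrogen with one H, bonded to two carbons.
The molecule carries 4 separate instances of an N-methylamino group (-NHCH3) meeting every constraint; each maps to a distinct set of atoms, giving 4 matches.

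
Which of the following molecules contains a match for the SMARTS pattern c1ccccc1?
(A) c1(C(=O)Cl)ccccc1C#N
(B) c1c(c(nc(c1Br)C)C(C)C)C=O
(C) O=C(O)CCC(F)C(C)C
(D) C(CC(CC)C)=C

c1ccccc1 describes six aromatic carbons in a ring (a benzene ring).
(A) contains the required atom environment, so the pattern matches.
(B) has a methyl group (-CH3) but no six-membered all-carbon aromatic ring is present.
(C) has a methyl group (-CH3) but no six-membered all-carbon aromatic ring is present.
(D) has a methyl group (-CH3) but no six-membered all-carbon aromatic ring is present.
So the answer is (A).

A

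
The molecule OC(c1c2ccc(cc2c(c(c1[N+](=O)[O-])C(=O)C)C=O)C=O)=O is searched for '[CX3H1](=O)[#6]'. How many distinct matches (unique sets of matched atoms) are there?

[CX3H1](=O)[#6] is the SMARTS for an aldehyde: an sp2 carbon with one H, double-bonded to O and single-bonded to carbon.
The molecule carries 2 separate instances of an aldehyde (-CHO) meeting every constraint; each maps to a distinct set of atoms, giving 2 matches.

2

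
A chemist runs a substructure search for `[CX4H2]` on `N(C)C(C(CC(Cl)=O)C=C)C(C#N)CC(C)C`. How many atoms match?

2

The query [CX4H2] means: sp3 carbon (X4) with exactly two hydrogens.
Check the 17 heavy atoms by environment: 2× C (H2, X4) → match; 4× C (H1, X4) → no; 3× C (H3, X4) → no; 1× C (H1, X3) → no; 1× C (H2, X3) → no; 1× N (H1, X3) → no; 1× C (H0, X2) → no; 1× N (H0, X1) → no; 1× C (H0, X3) → no; 1× O (H0, X1) → no; 1× Cl (H0, X1) → no.
That gives 2 matching atoms.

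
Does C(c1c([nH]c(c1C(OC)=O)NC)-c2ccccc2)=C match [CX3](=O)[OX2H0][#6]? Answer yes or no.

The pattern [CX3](=O)[OX2H0][#6] describes a carbonyl carbon bonded to an oxygen that is itself bonded to carbon (no H on that O) — an ester.
The molecule carries a methyl-ester group (-C(=O)OCH3), whose atoms satisfy every constraint of the query, so the pattern matches.

Yes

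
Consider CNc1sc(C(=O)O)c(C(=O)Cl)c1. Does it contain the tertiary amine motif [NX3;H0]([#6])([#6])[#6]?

The pattern [NX3;H0]([#6])([#6])[#6] describes a trivalent nitrogen with no H, bonded to three carbons — a tertiary amine.
The closest candidate here is an N-methylamino group (-NHCH3), but the nitrogen still has one H (H1), not H0. No other fragment satisfies the full query, so there is no match.

No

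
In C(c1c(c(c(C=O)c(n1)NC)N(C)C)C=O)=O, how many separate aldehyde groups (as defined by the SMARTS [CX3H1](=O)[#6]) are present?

3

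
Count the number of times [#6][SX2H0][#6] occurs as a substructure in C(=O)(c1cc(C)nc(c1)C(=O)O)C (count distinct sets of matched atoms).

[#6][SX2H0][#6] is the SMARTS for a thioether: an aliphatic sulfur bridging two carbons with no H on the sulfur.
No fragment in the molecule satisfies every constraint, giving 0 matches.

0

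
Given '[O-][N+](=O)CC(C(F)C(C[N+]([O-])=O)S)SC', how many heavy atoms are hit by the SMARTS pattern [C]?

The query [C] means: uppercase C matches aliphatic (non-aromatic) carbon only.
Check the 15 heavy atoms by environment: 6× C → match; 2× N (charge +1) → no; 2× O (charge -1) → no; 2× O → no; 1× F → no; 2× S → no.
That gives 6 matching atoms.

6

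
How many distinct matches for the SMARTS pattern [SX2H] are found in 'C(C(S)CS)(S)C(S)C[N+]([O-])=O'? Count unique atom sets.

[SX2H] is the SMARTS for a thiol: an aliphatic sulfur with two connections, one being H.
The molecule carries 4 separate instances of a thiol (-SH) meeting every constraint; each maps to a distinct set of atoms, giving 4 matches.

4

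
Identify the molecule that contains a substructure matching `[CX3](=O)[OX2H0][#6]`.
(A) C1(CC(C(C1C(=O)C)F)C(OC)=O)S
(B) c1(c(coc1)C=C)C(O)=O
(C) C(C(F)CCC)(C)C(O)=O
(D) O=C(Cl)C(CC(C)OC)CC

A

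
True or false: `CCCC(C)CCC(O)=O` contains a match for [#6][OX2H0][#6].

The pattern [#6][OX2H0][#6] describes an aliphatic oxygen bridging two carbons with no H on the oxygen — an ether.
The closest candidate here is a carboxylic acid group (-C(=O)OH), but the -OH oxygen has H1; the =O is OX1, not OX2. No other fragment satisfies the full query, so there is no match.

False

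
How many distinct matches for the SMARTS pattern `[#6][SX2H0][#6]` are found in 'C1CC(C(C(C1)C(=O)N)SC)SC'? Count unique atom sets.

2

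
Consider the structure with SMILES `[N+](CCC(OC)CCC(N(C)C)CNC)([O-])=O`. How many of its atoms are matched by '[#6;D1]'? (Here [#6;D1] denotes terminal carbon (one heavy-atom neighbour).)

4

Check the 17 heavy atoms by environment: 5× C (D2) → no; 2× C (D3) → no; 1× N (charge +1, D3) → no; 1× O (charge -1, D1) → no; 1× O (D1) → no; 1× N (D2) → no; 4× C (D1) → match; 1× N (D3) → no; 1× O (D2) → no.
That gives 4 matching atoms.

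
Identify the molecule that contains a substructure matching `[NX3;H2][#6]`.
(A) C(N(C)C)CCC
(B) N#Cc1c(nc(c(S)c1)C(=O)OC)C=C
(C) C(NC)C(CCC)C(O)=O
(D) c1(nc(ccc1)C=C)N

D

[NX3;H2][#6] describes a trivalent nitrogen with two H attached to carbon (a primary amine).
(A) has a dimethylamino group (-N(CH3)2) but the nitrogen has H0, not H2.
(B) has a nitrile (-C#N) but the nitrogen is NX1 (triple-bonded), not NX3 with two H.
(C) has an N-methylamino group (-NHCH3) but the nitrogen bears two carbons and only one H (H1), not H2.
(D) contains a primary amino group (-NH2), which satisfies every atom and bond constraint.
So the answer is (D).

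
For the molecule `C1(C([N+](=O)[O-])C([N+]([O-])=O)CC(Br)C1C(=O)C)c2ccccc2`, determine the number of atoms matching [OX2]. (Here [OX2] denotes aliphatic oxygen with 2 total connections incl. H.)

0

The query [OX2] means: aliphatic oxygen with two total connections — ether, hydroxyl, or ester single-bond O.
Check the 22 heavy atoms by environment: 7× C (X4) → no; 1× Br (X1) → no; 2× N (charge +1, X3) → no; 2× O (charge -1, X1) → no; 3× O (X1) → no; 1× C (X3) → no; 6× c (aromatic, X3) → no.
No environment satisfies the query, so 0 matching atoms.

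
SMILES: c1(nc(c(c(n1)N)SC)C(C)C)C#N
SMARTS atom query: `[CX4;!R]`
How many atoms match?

4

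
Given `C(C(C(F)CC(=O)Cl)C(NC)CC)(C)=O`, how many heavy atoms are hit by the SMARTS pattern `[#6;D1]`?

3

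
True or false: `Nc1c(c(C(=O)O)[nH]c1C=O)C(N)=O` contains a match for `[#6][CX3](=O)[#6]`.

False

The pattern [#6][CX3](=O)[#6] describes a carbonyl carbon (no H) flanked by two carbons — a ketone.
The closest candidate here is a primary amide (-C(=O)NH2), but one neighbour of the carbonyl carbon is N, not C. No other fragment satisfies the full query, so there is no match.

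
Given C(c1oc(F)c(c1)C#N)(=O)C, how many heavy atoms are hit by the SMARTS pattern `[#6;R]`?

4

Check the 11 heavy atoms by environment: 1× o (aromatic, in 5-ring) → no; 4× c (aromatic, in 5-ring) → match; 3× C (acyclic) → no; 1× N (acyclic) → no; 1× F (acyclic) → no; 1× O (acyclic) → no.
That gives 4 matching atoms.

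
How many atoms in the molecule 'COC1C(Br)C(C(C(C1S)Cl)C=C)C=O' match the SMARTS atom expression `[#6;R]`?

6

The query [#6;R] means: carbon that is part of a ring.
Check the 15 heavy atoms by environment: 6× C (in 6-ring) → match; 1× Br (acyclic) → no; 4× C (acyclic) → no; 2× O (acyclic) → no; 1× S (acyclic) → no; 1× Cl (acyclic) → no.
That gives 6 matching atoms.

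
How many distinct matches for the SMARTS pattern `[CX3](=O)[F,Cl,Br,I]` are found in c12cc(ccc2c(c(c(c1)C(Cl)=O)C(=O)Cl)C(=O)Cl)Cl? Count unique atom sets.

[CX3](=O)[F,Cl,Br,I] is the SMARTS for an acyl halide: a carbonyl carbon bonded to a halogen.
The molecule carries 3 separate instances of an acyl chloride (-C(=O)Cl) meeting every constraint; each maps to a distinct set of atoms, giving 3 matches.

3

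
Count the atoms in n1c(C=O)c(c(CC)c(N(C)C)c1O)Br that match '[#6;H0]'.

5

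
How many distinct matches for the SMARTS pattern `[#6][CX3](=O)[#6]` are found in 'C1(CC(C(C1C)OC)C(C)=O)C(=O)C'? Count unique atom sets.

2

[#6][CX3](=O)[#6] is the SMARTS for a ketone: a carbonyl carbon (no H) flanked by two carbons.
The molecule carries 2 separate instances of an acetyl/ketone group (-C(=O)CH3) meeting every constraint; each maps to a distinct set of atoms, giving 2 matches.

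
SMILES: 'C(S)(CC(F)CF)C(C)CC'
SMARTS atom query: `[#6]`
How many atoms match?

The query [#6] means: #6 matches any atom with atomic number 6 (carbon, aromatic or aliphatic).
Check the 11 heavy atoms by environment: 8× C → match; 2× F → no; 1× S → no.
That gives 8 matching atoms.

8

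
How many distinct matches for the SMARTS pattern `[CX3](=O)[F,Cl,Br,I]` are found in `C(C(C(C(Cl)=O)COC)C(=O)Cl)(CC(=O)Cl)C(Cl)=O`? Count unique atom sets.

4

[CX3](=O)[F,Cl,Br,I] is the SMARTS for an acyl halide: a carbonyl carbon bonded to a halogen.
The molecule carries 4 separate instances of an acyl chloride (-C(=O)Cl) meeting every constraint; each maps to a distinct set of atoms, giving 4 matches.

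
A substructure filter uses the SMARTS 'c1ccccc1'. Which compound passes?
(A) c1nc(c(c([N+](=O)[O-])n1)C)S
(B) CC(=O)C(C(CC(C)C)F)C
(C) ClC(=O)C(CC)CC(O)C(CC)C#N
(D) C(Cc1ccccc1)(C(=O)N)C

c1ccccc1 describes six aromatic carbons in a ring (a benzene ring).
(A) has a methyl group (-CH3) but no six-membered all-carbon aromatic ring is present.
(B) has a methyl group (-CH3) but no six-membered all-carbon aromatic ring is present.
(C) has a methyl group (-CH3) but no six-membered all-carbon aromatic ring is present.
(D) contains a phenyl ring, which satisfies every atom and bond constraint.
So the answer is (D).

D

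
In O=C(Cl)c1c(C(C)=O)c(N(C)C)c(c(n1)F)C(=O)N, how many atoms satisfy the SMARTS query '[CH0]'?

3

The query [CH0] means: aliphatic carbon with no attached hydrogen.
Check the 19 heavy atoms by environment: 1× n (aromatic, H0) → no; 5× c (aromatic, H0) → no; 3× C (H0) → match; 3× O (H0) → no; 3× C (H3) → no; 1× N (H0) → no; 1× Cl (H0) → no; 1× N (H2) → no; 1× F (H0) → no.
That gives 3 matching atoms.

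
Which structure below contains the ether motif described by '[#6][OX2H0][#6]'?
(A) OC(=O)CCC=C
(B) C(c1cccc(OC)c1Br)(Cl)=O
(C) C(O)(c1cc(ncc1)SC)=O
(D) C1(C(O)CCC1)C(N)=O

B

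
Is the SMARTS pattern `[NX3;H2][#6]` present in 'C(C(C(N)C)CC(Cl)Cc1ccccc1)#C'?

Yes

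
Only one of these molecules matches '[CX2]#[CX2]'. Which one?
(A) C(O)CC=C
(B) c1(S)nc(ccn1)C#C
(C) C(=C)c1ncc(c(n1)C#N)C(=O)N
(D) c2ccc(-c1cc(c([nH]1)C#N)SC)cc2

B

[CX2]#[CX2] describes a carbon-carbon triple bond (an alkyne).
(A) has a vinyl group (-CH=CH2) but the C=C is a double bond; both carbons are CX3, not CX2.
(B) contains an ethynyl group (-C#CH), which satisfies every atom and bond constraint.
(C) has a vinyl group (-CH=CH2) but the C=C is a double bond; both carbons are CX3, not CX2.
(D) has a nitrile (-C#N) but the triple bond is C#N, not C#C.
So the answer is (B).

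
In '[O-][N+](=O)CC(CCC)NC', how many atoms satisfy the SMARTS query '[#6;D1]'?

2

The query [#6;D1] means: carbon bonded to exactly one heavy atom.
Check the 10 heavy atoms by environment: 3× C (D2) → no; 1× C (D3) → no; 1× N (D2) → no; 2× C (D1) → match; 1× N (charge +1, D3) → no; 1× O (charge -1, D1) → no; 1× O (D1) → no.
That gives 2 matching atoms.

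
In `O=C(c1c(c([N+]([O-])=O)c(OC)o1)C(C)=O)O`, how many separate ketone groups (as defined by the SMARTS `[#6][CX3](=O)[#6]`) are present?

1

[#6][CX3](=O)[#6] is the SMARTS for a ketone: a carbonyl carbon (no H) flanked by two carbons.
Exactly one fragment in the molecule meets all constraints, giving 1 match.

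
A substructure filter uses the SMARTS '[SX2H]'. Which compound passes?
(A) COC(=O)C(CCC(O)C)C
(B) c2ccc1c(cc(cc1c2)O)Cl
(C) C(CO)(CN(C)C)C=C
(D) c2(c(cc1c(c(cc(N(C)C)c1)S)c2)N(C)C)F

D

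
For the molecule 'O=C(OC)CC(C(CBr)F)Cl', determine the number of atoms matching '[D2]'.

The query [D2] means: atom with exactly two heavy-atom neighbours.
Check the 11 heavy atoms by environment: 2× C (D2) → match; 3× C (D3) → no; 1× O (D1) → no; 1× O (D2) → match; 1× C (D1) → no; 1× F (D1) → no; 1× Cl (D1) → no; 1× Br (D1) → no.
Summing the matching environments: 2 + 1 = 3 matching atoms.

3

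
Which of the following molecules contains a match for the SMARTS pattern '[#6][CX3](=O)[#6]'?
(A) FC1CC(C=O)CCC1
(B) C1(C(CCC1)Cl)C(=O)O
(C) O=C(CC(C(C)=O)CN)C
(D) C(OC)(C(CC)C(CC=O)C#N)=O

C

[#6][CX3](=O)[#6] describes a carbonyl carbon (no H) flanked by two carbons (a ketone).
(A) has an aldehyde (-CHO) but the carbonyl carbon has H1, so it is not flanked by two carbons.
(B) has a carboxylic acid group (-C(=O)OH) but one neighbour of the carbonyl carbon is O, not C.
(C) contains an acetyl/ketone group (-C(=O)CH3), which satisfies every atom and bond constraint.
(D) has an aldehyde (-CHO) but the carbonyl carbon has H1, so it is not flanked by two carbons.
So the answer is (C).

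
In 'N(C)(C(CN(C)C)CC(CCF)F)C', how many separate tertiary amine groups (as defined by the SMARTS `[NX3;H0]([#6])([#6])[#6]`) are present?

[NX3;H0]([#6])([#6])[#6] is the SMARTS for a tertiary amine: a trivalent nitrogen with no H, bonded to three carbons.
The molecule carries 2 separate instances of a dimethylamino group (-N(CH3)2) meeting every constraint; each maps to a distinct set of atoms, giving 2 matches.

2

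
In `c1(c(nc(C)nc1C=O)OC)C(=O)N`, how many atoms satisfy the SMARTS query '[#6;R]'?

The query [#6;R] means: carbon that is part of a ring.
Check the 14 heavy atoms by environment: 2× n (aromatic, in 6-ring) → no; 4× c (aromatic, in 6-ring) → match; 3× O (acyclic) → no; 4× C (acyclic) → no; 1× N (acyclic) → no.
That gives 4 matching atoms.

4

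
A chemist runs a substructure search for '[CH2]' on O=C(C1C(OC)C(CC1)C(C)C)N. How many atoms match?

The query [CH2] means: aliphatic carbon with exactly two hydrogens.
Check the 13 heavy atoms by environment: 4× C (H1) → no; 2× C (H2) → match; 3× C (H3) → no; 2× O (H0) → no; 1× C (H0) → no; 1× N (H2) → no.
That gives 2 matching atoms.

2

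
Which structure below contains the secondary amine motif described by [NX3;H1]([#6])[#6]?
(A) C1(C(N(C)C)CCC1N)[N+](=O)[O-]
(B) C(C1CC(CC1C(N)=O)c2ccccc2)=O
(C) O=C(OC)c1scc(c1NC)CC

C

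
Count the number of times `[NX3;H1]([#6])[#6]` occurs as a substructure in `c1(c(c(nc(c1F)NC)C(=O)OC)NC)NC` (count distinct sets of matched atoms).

3

[NX3;H1]([#6])[#6] is the SMARTS for a secondary amine: a trivalent nitrogen with one H, bonded to two carbons.
The molecule carries 3 separate instances of an N-methylamino group (-NHCH3) meeting every constraint; each maps to a distinct set of atoms, giving 3 matches.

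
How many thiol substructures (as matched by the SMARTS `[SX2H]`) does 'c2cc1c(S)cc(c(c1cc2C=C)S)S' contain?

3

[SX2H] is the SMARTS for a thiol: an aliphatic sulfur with two connections, one being H.
The molecule carries 3 separate instances of a thiol (-SH) meeting every constraint; each maps to a distinct set of atoms, giving 3 matches.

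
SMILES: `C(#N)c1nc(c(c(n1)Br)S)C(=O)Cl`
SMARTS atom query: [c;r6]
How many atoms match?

4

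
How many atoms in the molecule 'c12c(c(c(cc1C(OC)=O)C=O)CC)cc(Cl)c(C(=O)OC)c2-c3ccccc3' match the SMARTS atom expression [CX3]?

3

The query [CX3] means: C with X3: aliphatic carbon with exactly 3 total connections.
Check the 29 heavy atoms by environment: 16× c (aromatic, X3) → no; 3× C (X3) → match; 3× O (X1) → no; 4× C (X4) → no; 1× Cl (X1) → no; 2× O (X2) → no.
That gives 3 matching atoms.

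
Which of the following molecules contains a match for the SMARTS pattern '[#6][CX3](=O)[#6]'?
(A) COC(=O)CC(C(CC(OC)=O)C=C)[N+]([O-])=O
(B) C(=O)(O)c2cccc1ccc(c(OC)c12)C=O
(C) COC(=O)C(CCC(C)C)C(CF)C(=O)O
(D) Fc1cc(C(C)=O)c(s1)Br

D

[#6][CX3](=O)[#6] describes a carbonyl carbon (no H) flanked by two carbons (a ketone).
(A) has a methyl-ester group (-C(=O)OCH3) but one neighbour of the carbonyl carbon is O, not C.
(B) has a carboxylic acid group (-C(=O)OH) but one neighbour of the carbonyl carbon is O, not C.
(C) has a carboxylic acid group (-C(=O)OH) but one neighbour of the carbonyl carbon is O, not C.
(D) contains an acetyl/ketone group (-C(=O)CH3), which satisfies every atom and bond constraint.
So the answer is (D).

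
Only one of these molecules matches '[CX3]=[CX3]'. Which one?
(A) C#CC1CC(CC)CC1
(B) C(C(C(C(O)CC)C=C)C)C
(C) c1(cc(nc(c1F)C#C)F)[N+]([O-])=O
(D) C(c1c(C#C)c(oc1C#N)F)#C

[CX3]=[CX3] describes a non-aromatic C=C double bond between two sp2 carbons (an alkene).
(A) has an ethynyl group (-C#CH) but the C-C bond is a triple bond, not a double bond.
(B) contains a vinyl group (-CH=CH2), which satisfies every atom and bond constraint.
(C) has an ethynyl group (-C#CH) but the C-C bond is a triple bond, not a double bond.
(D) has an ethynyl group (-C#CH) but the C-C bond is a triple bond, not a double bond.
So the answer is (B).

B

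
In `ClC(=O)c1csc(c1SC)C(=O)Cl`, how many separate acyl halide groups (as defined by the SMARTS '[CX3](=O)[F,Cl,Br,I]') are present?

2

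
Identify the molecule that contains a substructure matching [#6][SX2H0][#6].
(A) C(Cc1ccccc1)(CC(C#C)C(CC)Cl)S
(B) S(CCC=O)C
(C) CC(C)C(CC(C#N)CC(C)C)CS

[#6][SX2H0][#6] describes an aliphatic sulfur bridging two carbons with no H on the sulfur (a thioether).
(A) has a thiol (-SH) but the sulfur has H1, not H0 bridging two carbons.
(B) contains a methylthio ether (-SCH3), which satisfies every atom and bond constraint.
(C) has a thiol (-SH) but the sulfur has H1, not H0 bridging two carbons.
So the answer is (B).

B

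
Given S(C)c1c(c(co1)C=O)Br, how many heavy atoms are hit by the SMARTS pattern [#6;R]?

4

The query [#6;R] means: carbon that is part of a ring.
Check the 10 heavy atoms by environment: 1× o (aromatic, in 5-ring) → no; 4× c (aromatic, in 5-ring) → match; 1× S (acyclic) → no; 2× C (acyclic) → no; 1× Br (acyclic) → no; 1× O (acyclic) → no.
That gives 4 matching atoms.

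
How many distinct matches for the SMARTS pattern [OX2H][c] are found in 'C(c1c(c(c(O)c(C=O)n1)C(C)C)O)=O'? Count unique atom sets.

2

[OX2H][c] is the SMARTS for a phenol: a hydroxyl oxygen attached to an aromatic carbon.
The molecule carries 2 separate instances of a hydroxyl group (-OH) meeting every constraint; each maps to a distinct set of atoms, giving 2 matches.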